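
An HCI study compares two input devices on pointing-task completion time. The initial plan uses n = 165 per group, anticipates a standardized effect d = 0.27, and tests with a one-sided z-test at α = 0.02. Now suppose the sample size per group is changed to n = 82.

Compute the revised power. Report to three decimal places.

With n = 82 per group: δ = d·√(n/2) = 0.27 × √(82/2) = 1.7288. Critical value z_{0.02} = 2.054.
Revised power = P(Z > 2.054 − δ) = Φ(-0.325) = 0.3726.

Power ≈ 0.373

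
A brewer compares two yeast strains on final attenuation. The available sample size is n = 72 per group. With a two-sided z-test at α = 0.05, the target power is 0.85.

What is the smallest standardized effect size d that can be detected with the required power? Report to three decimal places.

Required noncentrality: δ = z_{0.025} + z_{0.15} = 1.960 + 1.036 = 2.996.
(The second rejection-region term Φ(−δ − z_{α/2}) is negligible and dropped.)
δ = d·√(n/2) ⇒ d = δ/√(n/2) = 2.996/√(72/2) = 0.4994.

d ≈ 0.499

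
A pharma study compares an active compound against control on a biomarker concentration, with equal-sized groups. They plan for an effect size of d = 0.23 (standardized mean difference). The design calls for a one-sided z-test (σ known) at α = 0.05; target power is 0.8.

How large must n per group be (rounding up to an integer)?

Set Φ(δ − 1.645) = 0.8; then δ − 1.645 = Φ⁻¹(0.8) = 0.842, giving δ = 2.486.
δ = d·√(n/2) ⇒ n = 2(δ/d)² = 2 × (2.486 / 0.23)² = 233.75.
Round up to the next whole unit.

n = 234 per group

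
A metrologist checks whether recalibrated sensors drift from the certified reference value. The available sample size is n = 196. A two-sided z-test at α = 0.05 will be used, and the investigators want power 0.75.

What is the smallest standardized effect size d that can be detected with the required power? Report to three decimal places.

Need Φ(δ − 1.960) = 0.75, so δ = 1.960 + 0.674 = 2.634.
(Lower-tail contribution to power is negligible for δ > 0.)
δ = d·√n ⇒ d = δ/√n = 2.634/√196 = 0.1882.

d ≈ 0.188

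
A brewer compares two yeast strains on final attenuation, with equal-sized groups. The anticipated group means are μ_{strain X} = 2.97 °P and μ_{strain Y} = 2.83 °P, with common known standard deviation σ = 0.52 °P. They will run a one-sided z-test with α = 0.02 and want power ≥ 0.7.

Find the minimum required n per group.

n = 184 per group

Standardized effect: d = |μ_{strain X} − μ_{strain Y}| / σ = |2.97 − 2.83| / 0.52 = 0.2692
For power 0.7 need Φ(δ − z_{0.02}) = 0.7, so δ = z_{0.02} + z_{0.30} = 2.054 + 0.524 = 2.578.
δ = d·√(n/2) ⇒ n = 2(δ/d)² = 2 × (2.578 / 0.2692)² = 183.40.
Round up to the next whole unit.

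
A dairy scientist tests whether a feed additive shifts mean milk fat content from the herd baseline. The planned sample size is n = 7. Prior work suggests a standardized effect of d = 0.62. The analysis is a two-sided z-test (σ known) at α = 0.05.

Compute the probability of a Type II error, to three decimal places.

Noncentrality parameter: δ = d·√n = 0.62 × √7 = 1.6404
Critical value for a two-sided test at α = 0.05: z_{α/2} = 1.960.
Power = Φ(δ − 1.960) + Φ(−δ − 1.960) = Φ(-0.320) + Φ(-3.600) = 0.3746 + 0.0002 = 0.3748.
Type II error: β = 1 − power = 1 − 0.3748 = 0.6252.

β ≈ 0.625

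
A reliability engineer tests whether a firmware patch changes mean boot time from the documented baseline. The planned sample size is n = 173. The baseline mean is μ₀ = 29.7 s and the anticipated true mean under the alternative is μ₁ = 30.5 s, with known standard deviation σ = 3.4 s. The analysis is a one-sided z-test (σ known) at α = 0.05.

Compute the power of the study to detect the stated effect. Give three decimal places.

Power ≈ 0.926

Standardized effect: d = |μ₁ − μ₀| / σ = |30.5 − 29.7| / 3.4 = 0.2353
Noncentrality parameter: δ = d·√n = 0.2353 × √173 = 3.0948
One-sided α = 0.05 → critical value z_{0.05} = 1.645.
Power = Φ(δ − 1.645) = Φ(1.450) = 0.9265.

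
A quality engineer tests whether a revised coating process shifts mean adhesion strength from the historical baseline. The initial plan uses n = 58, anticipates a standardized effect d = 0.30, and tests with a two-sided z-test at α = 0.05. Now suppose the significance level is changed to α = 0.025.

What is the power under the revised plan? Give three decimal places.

δ = d·√n = 0.30 × √58 = 2.2847 (unchanged). New critical value: z_{0.0125} = 2.241.
Revised power = Φ(δ − 2.241) + Φ(−δ − 2.241) = Φ(0.043) + Φ(-4.526) = 0.5173 + 0.0000 = 0.5173.

Power ≈ 0.517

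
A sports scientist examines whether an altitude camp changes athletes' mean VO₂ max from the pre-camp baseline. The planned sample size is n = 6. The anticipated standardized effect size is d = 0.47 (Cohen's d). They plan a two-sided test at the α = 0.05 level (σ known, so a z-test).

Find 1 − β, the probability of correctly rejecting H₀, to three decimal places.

Noncentrality parameter: δ = d·√n = 0.47 × √6 = 1.1513
Two-sided α = 0.05 → critical value z_{0.025} = 1.960.
Power = Φ(δ − 1.960) + Φ(−δ − 1.960) = Φ(-0.809) + Φ(-3.111) = 0.2093 + 0.0009 = 0.2103.

Power ≈ 0.210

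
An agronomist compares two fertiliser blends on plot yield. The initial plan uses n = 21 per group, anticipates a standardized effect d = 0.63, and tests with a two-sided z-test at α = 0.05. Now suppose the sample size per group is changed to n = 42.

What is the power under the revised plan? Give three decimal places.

With n = 42 per group: δ = d·√(n/2) = 0.63 × √(42/2) = 2.8870. Critical value z_{0.025} = 1.960.
Revised power = Φ(δ − 1.960) + Φ(−δ − 1.960) = Φ(0.927) + Φ(-4.847) = 0.8231 + 0.0000 = 0.8231.

Power ≈ 0.823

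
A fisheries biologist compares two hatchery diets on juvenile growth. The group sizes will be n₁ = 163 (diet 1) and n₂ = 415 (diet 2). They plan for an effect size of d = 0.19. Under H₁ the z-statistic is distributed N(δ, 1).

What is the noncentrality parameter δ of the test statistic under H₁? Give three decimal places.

δ = d / √(1/n₁ + 1/n₂) = 0.19 / √(1/163 + 1/415) = 2.0555

δ ≈ 2.055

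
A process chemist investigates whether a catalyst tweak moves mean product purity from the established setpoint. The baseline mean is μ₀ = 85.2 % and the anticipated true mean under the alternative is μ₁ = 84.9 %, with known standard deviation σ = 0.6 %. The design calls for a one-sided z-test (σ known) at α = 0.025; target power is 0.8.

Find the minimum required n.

Standardized effect: d = |μ₁ − μ₀| / σ = |84.9 − 85.2| / 0.6 = 0.5000
For power 0.8 need Φ(δ − z_{0.025}) = 0.8, so δ = z_{0.025} + z_{0.20} = 1.960 + 0.842 = 2.802.
δ = d·√n ⇒ n = (δ/d)² = (2.802 / 0.5000)² = 31.40.
Rounding up, n = 32.

n = 32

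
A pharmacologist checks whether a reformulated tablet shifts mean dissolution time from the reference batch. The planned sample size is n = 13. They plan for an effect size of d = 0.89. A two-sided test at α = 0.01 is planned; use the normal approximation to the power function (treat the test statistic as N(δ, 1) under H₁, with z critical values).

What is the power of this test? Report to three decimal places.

Noncentrality parameter: δ = d·√n = 0.89 × √13 = 3.2089
Critical value for a two-sided test at α = 0.01: z_{α/2} = 2.576.
Power = Φ(δ − 2.576) + Φ(−δ − 2.576) = Φ(0.633) + Φ(-5.785) = 0.7367 + 0.0000 = 0.7367.

Power ≈ 0.737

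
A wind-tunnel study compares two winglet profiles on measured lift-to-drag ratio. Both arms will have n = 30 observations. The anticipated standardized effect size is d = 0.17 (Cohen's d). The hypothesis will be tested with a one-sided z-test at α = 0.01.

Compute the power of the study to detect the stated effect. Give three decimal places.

Noncentrality parameter: δ = d·√(n/2) = 0.17 × √(30/2) = 0.6584
Critical value for a one-sided test at α = 0.01: z_α = 2.326.
Power = P(Z > 2.326 − δ) = Φ(-1.668) = 0.0477.

Power ≈ 0.048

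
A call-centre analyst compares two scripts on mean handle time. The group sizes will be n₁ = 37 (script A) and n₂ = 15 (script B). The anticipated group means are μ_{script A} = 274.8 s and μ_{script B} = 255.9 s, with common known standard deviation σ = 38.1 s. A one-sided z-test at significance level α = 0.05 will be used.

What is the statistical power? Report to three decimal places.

Standardized effect: d = |μ_{script A} − μ_{script B}| / σ = |274.8 − 255.9| / 38.1 = 0.4961
Noncentrality parameter: δ = d / √(1/n₁ + 1/n₂) = 0.4961 / √(1/37 + 1/15) = 1.6206
One-sided α = 0.05 → critical value z_{0.05} = 1.645.
Power = P(Z > 1.645 − δ) = Φ(-0.024) = 0.4903.

Power ≈ 0.490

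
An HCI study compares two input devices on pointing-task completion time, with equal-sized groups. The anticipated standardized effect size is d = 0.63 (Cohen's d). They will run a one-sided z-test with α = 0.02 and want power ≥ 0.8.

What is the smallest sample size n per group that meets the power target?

n = 43 per group

For power 0.8 need Φ(δ − z_{0.02}) = 0.8, so δ = z_{0.02} + z_{0.20} = 2.054 + 0.842 = 2.895.
δ = d·√(n/2) ⇒ n = 2(δ/d)² = 2 × (2.895 / 0.63)² = 42.24.
Round up to the next whole unit.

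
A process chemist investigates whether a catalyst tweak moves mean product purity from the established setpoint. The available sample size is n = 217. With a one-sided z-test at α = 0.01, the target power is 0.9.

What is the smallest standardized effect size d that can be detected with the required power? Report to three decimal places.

d ≈ 0.245

Required noncentrality: δ = z_{0.01} + z_{0.10} = 2.326 + 1.282 = 3.608.
δ = d·√n ⇒ d = δ/√n = 3.608/√217 = 0.2449.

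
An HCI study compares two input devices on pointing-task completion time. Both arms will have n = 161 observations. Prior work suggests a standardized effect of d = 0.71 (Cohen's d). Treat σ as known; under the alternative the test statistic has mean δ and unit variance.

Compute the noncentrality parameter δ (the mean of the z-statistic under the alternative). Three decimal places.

δ ≈ 6.370

The noncentrality parameter scales effect size by the design's sample-size factor: δ = d·√(n/2) = 0.71 × √(161/2) = 6.3702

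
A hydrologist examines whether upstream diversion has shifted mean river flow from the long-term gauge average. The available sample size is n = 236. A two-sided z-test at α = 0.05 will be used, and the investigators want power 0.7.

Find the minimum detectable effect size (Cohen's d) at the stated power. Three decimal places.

Need Φ(δ − 1.960) = 0.7, so δ = 1.960 + 0.524 = 2.484.
(Lower-tail contribution to power is negligible for δ > 0.)
δ = d·√n ⇒ d = δ/√n = 2.484/√236 = 0.1617.

d ≈ 0.162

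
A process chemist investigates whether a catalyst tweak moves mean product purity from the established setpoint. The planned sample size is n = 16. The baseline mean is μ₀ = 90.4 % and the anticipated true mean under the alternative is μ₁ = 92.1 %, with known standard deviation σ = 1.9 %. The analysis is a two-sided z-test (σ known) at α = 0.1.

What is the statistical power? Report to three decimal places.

Power ≈ 0.973

Standardized effect: d = |μ₁ − μ₀| / σ = |92.1 − 90.4| / 1.9 = 0.8947
Noncentrality parameter: δ = d·√n = 0.8947 × √16 = 3.5789
Two-sided α = 0.1 → critical value z_{0.05} = 1.645.
Power = Φ(δ − 1.645) + Φ(−δ − 1.645) = Φ(1.934) + Φ(-5.224) = 0.9734 + 0.0000 = 0.9734.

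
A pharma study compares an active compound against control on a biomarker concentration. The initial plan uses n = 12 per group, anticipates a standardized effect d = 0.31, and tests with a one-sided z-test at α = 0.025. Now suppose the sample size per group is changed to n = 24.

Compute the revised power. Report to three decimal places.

With n = 24 per group: δ = d·√(n/2) = 0.31 × √(24/2) = 1.0739. Critical value z_{0.025} = 1.960.
Revised power = Φ(δ − 1.960) = Φ(-0.886) = 0.1878.

Power ≈ 0.188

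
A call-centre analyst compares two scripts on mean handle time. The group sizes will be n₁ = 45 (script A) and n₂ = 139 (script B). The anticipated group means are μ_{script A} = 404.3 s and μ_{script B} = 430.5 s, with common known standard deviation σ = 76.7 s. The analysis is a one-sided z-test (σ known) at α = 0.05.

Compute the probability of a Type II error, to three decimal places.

Standardized effect: d = |μ_{script A} − μ_{script B}| / σ = |404.3 − 430.5| / 76.7 = 0.3416
Noncentrality parameter: δ = d / √(1/n₁ + 1/n₂) = 0.3416 / √(1/45 + 1/139) = 1.9916
Critical value for a one-sided test at α = 0.05: z_α = 1.645.
Power = Φ(δ − 1.645) = Φ(0.347) = 0.6356.
Type II error: β = 1 − power = 1 − 0.6356 = 0.3644.

β ≈ 0.364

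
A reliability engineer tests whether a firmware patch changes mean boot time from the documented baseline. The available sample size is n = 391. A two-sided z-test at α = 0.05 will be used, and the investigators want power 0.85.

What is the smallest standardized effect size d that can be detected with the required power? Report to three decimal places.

Required noncentrality: δ = z_{0.025} + z_{0.15} = 1.960 + 1.036 = 2.996.
(The second rejection-region term Φ(−δ − z_{α/2}) is negligible and dropped.)
δ = d·√n ⇒ d = δ/√n = 2.996/√391 = 0.1515.

d ≈ 0.152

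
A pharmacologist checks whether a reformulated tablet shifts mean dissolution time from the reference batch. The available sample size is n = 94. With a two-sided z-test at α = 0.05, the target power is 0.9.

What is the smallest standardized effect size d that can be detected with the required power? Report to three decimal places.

d ≈ 0.334

Need Φ(δ − 1.960) = 0.9, so δ = 1.960 + 1.282 = 3.242.
(Lower-tail contribution to power is negligible for δ > 0.)
δ = d·√n ⇒ d = δ/√n = 3.242/√94 = 0.3343.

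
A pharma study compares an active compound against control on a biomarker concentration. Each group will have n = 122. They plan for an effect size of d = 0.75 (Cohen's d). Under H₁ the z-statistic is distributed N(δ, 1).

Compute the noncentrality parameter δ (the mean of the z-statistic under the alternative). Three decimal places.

δ ≈ 5.858

δ = d·√(n/2) = 0.75 × √(122/2) = 5.8577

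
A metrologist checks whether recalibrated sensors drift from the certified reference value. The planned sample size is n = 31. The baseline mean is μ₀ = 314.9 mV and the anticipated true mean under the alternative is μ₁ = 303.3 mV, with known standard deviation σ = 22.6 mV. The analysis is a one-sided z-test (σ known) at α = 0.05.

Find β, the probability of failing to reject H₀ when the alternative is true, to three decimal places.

Standardized effect: d = |μ₁ − μ₀| / σ = |303.3 − 314.9| / 22.6 = 0.5133
Noncentrality parameter: δ = d·√n = 0.5133 × √31 = 2.8578
One-sided α = 0.05 → critical value z_{0.05} = 1.645.
Power = P(Z > 1.645 − δ) = Φ(1.213) = 0.8874.
Type II error: β = 1 − power = 1 − 0.8874 = 0.1126.

β ≈ 0.113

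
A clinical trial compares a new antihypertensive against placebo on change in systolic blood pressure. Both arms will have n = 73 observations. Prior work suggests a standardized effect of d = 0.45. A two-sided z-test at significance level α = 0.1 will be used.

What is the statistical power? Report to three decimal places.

Noncentrality parameter: δ = d·√(n/2) = 0.45 × √(73/2) = 2.7187
Two-sided α = 0.1 → critical value z_{0.05} = 1.645.
Power = Φ(δ − 1.645) + Φ(−δ − 1.645) = Φ(1.074) + Φ(-4.364) = 0.8586 + 0.0000 = 0.8586.

Power ≈ 0.859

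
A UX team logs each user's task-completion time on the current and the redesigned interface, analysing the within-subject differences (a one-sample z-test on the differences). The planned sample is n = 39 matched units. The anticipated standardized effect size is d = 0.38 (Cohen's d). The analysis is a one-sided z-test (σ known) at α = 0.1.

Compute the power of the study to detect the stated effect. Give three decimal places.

Power ≈ 0.862

Noncentrality parameter: δ = d·√n = 0.38 × √39 = 2.3731
One-sided α = 0.1 → critical value z_{0.1} = 1.282.
Power = Φ(δ − 1.282) = Φ(1.092) = 0.8625.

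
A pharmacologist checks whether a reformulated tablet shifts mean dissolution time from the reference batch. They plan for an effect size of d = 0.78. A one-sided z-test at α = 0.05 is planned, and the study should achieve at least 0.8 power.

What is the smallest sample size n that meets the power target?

Set Φ(δ − 1.645) = 0.8; then δ − 1.645 = Φ⁻¹(0.8) = 0.842, giving δ = 2.486.
δ = d·√n ⇒ n = (δ/d)² = (2.486 / 0.78)² = 10.16.
Round up to the next whole unit.

n = 11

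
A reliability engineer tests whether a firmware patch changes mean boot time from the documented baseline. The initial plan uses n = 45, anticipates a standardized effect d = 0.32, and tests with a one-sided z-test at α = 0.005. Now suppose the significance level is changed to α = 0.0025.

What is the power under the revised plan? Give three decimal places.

Power ≈ 0.254

δ = d·√n = 0.32 × √45 = 2.1466 (unchanged). New critical value: z_{0.0025} = 2.807.
Revised power = P(Z > 2.807 − δ) = Φ(-0.660) = 0.2545.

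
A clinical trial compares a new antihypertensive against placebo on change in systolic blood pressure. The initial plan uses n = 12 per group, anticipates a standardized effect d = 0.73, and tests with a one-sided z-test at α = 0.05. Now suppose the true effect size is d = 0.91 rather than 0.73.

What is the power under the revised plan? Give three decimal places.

With d = 0.91: δ = d·√(n/2) = 0.91 × √(12/2) = 2.2290. Critical value z_{0.05} = 1.645.
Revised power = P(Z > 1.645 − δ) = Φ(0.584) = 0.7205.

Power ≈ 0.720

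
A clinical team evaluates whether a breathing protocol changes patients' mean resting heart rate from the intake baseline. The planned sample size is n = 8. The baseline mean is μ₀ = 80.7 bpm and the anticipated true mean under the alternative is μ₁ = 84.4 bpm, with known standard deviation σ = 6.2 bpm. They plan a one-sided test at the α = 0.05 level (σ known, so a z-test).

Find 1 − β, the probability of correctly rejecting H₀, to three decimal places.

Power ≈ 0.517

Standardized effect: d = |μ₁ − μ₀| / σ = |84.4 − 80.7| / 6.2 = 0.5968
Noncentrality parameter: δ = d·√n = 0.5968 × √8 = 1.6879
Critical value for a one-sided test at α = 0.05: z_α = 1.645.
Power = P(Z > 1.645 − δ) = Φ(0.043) = 0.5172.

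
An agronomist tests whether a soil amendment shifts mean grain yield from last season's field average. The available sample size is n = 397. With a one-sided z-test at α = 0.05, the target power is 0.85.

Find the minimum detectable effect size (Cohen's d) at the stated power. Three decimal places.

Required noncentrality: δ = z_{0.05} + z_{0.15} = 1.645 + 1.036 = 2.681.
δ = d·√n ⇒ d = δ/√n = 2.681/√397 = 0.1346.

d ≈ 0.135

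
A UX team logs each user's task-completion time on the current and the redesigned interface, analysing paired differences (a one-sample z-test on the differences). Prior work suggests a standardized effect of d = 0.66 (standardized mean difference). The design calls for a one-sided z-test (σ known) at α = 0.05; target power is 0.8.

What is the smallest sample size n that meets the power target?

n = 15

For power 0.8 need Φ(δ − z_{0.05}) = 0.8, so δ = z_{0.05} + z_{0.20} = 1.645 + 0.842 = 2.486.
δ = d·√n ⇒ n = (δ/d)² = (2.486 / 0.66)² = 14.19.
Rounding up, n = 15.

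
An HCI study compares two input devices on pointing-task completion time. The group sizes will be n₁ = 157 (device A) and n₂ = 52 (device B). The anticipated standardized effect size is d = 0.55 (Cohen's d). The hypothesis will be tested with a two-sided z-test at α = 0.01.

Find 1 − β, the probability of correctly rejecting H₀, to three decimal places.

Power ≈ 0.806

Noncentrality parameter: δ = d / √(1/n₁ + 1/n₂) = 0.55 / √(1/157 + 1/52) = 3.4375
Critical value for a two-sided test at α = 0.01: z_{α/2} = 2.576.
Power = Φ(δ − 2.576) + Φ(−δ − 2.576) = Φ(0.862) + Φ(-6.013) = 0.8056 + 0.0000 = 0.8056.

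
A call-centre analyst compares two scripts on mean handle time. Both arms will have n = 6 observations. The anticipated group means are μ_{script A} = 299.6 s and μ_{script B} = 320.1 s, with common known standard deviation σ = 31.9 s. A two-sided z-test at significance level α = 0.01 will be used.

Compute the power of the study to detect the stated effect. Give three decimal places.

Standardized effect: d = |μ_{script A} − μ_{script B}| / σ = |299.6 − 320.1| / 31.9 = 0.6426
Noncentrality parameter: δ = d·√(n/2) = 0.6426 × √(6/2) = 1.1131
Critical value for a two-sided test at α = 0.01: z_{α/2} = 2.576.
Power = Φ(δ − 2.576) + Φ(−δ − 2.576) = Φ(-1.463) + Φ(-3.689) = 0.0718 + 0.0001 = 0.0719.

Power ≈ 0.072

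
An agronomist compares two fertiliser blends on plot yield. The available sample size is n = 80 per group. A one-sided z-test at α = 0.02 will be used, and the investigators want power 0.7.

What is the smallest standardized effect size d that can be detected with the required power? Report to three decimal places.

d ≈ 0.408

Required noncentrality: δ = z_{0.02} + z_{0.30} = 2.054 + 0.524 = 2.578.
δ = d·√(n/2) ⇒ d = δ/√(n/2) = 2.578/√(80/2) = 0.4076.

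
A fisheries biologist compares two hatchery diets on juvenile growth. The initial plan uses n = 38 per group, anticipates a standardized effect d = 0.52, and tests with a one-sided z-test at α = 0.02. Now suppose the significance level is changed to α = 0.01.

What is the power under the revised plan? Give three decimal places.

δ = d·√(n/2) = 0.52 × √(38/2) = 2.2666 (unchanged). New critical value: z_{0.01} = 2.326.
Revised power = Φ(δ − 2.326) = Φ(-0.060) = 0.4762.

Power ≈ 0.476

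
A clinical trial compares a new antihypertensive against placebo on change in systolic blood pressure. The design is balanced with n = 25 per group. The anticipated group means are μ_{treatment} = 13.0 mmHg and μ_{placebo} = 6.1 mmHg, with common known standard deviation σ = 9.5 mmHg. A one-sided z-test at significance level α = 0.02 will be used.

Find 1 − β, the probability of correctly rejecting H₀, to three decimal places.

Power ≈ 0.696

Standardized effect: d = |μ_{treatment} − μ_{placebo}| / σ = |13.0 − 6.1| / 9.5 = 0.7263
Noncentrality parameter: δ = d·√(n/2) = 0.7263 × √(25/2) = 2.5679
One-sided α = 0.02 → critical value z_{0.02} = 2.054.
Power = P(Z > 2.054 − δ) = Φ(0.514) = 0.6964.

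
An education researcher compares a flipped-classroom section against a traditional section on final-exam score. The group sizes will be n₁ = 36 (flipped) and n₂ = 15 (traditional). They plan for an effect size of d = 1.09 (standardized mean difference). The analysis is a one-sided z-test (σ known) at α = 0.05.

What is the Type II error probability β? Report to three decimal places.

β ≈ 0.029

Noncentrality parameter: δ = d / √(1/n₁ + 1/n₂) = 1.09 / √(1/36 + 1/15) = 3.5468
Critical value for a one-sided test at α = 0.05: z_α = 1.645.
Power = P(Z > 1.645 − δ) = Φ(1.902) = 0.9714.
Type II error: β = 1 − power = 1 − 0.9714 = 0.0286.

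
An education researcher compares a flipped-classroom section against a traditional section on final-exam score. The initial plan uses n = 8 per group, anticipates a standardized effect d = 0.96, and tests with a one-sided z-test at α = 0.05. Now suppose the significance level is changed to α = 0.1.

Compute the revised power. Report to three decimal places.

δ = d·√(n/2) = 0.96 × √(8/2) = 1.9200 (unchanged). New critical value: z_{0.1} = 1.282.
Revised power = Φ(δ − 1.282) = Φ(0.638) = 0.7384.

Power ≈ 0.738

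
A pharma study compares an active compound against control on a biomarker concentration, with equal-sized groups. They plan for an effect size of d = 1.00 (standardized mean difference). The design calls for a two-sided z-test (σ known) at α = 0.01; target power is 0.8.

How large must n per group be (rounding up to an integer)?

For power 0.8 need Φ(δ − z_{0.005}) = 0.8, so δ = z_{0.005} + z_{0.20} = 2.576 + 0.842 = 3.417.
(The Φ(−δ − z_{α/2}) term is vanishingly small for δ > 0 and is dropped in the standard sample-size formula.)
δ = d·√(n/2) ⇒ n = 2(δ/d)² = 2 × (3.417 / 1.00)² = 23.36.
Rounding up, n = 24 per group.

n = 24 per group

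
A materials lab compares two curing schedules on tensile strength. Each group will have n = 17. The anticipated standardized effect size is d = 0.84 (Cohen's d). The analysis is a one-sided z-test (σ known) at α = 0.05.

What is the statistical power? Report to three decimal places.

Power ≈ 0.789

Noncentrality parameter: δ = d·√(n/2) = 0.84 × √(17/2) = 2.4490
Critical value for a one-sided test at α = 0.05: z_α = 1.645.
Power = P(Z > 1.645 − δ) = Φ(0.804) = 0.7893.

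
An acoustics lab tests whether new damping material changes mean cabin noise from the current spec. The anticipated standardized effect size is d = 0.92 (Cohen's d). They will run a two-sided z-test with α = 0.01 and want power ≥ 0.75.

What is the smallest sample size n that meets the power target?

n = 13

Set Φ(δ − 2.576) = 0.75; then δ − 2.576 = Φ⁻¹(0.75) = 0.674, giving δ = 3.250.
(For δ > 0 the lower-tail rejection region contributes negligibly to power, so the one-term inversion is standard.)
δ = d·√n ⇒ n = (δ/d)² = (3.250 / 0.92)² = 12.48.
Rounding up, n = 13.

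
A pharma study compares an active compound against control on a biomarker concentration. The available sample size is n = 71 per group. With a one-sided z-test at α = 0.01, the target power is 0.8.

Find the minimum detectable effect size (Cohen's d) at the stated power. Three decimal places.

Required noncentrality: δ = z_{0.01} + z_{0.20} = 2.326 + 0.842 = 3.168.
δ = d·√(n/2) ⇒ d = δ/√(n/2) = 3.168/√(71/2) = 0.5317.

d ≈ 0.532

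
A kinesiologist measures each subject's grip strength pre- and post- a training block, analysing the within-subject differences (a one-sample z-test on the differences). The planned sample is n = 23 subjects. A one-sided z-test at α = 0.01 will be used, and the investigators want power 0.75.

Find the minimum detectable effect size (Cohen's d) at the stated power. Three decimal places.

Need Φ(δ − 2.326) = 0.75, so δ = 2.326 + 0.674 = 3.001.
δ = d·√n ⇒ d = δ/√n = 3.001/√23 = 0.6257.

d ≈ 0.626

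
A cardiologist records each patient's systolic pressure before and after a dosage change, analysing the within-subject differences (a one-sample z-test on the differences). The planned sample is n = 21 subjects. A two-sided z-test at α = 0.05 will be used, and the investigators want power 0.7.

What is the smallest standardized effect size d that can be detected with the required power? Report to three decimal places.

Required noncentrality: δ = z_{0.025} + z_{0.30} = 1.960 + 0.524 = 2.484.
(The second rejection-region term Φ(−δ − z_{α/2}) is negligible and dropped.)
δ = d·√n ⇒ d = δ/√n = 2.484/√21 = 0.5421.

d ≈ 0.542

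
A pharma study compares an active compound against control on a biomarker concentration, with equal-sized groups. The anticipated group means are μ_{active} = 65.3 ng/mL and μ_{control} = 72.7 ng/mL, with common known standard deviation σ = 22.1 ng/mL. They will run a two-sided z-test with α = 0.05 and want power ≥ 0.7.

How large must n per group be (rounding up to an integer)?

Standardized effect: d = |μ_{active} − μ_{control}| / σ = |65.3 − 72.7| / 22.1 = 0.3348
Set Φ(δ − 1.960) = 0.7; then δ − 1.960 = Φ⁻¹(0.7) = 0.524, giving δ = 2.484.
(The Φ(−δ − z_{α/2}) term is vanishingly small for δ > 0 and is dropped in the standard sample-size formula.)
δ = d·√(n/2) ⇒ n = 2(δ/d)² = 2 × (2.484 / 0.3348)² = 110.10.
Rounding up, n = 111 per group.

n = 111 per group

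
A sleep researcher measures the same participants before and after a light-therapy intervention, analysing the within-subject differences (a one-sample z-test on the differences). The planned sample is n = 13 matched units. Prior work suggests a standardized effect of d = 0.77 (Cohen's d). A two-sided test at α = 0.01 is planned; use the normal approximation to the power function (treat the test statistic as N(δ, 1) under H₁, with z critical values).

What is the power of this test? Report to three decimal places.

Noncentrality parameter: λ = d·√n = 0.77 × √13 = 2.7763
Critical value for a two-sided test at α = 0.01: z_{α/2} = 2.576.
Power = Φ(λ − 2.576) + Φ(−λ − 2.576) = Φ(0.200) + Φ(-5.352) = 0.5794 + 0.0000 = 0.5794.

Power ≈ 0.579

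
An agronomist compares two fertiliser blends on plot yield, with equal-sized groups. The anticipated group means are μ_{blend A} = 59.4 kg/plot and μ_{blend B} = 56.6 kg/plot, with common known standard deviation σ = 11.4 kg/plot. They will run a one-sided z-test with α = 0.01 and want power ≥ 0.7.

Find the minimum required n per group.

n = 270 per group

Standardized effect: d = |μ_{blend A} − μ_{blend B}| / σ = |59.4 − 56.6| / 11.4 = 0.2456
For power 0.7 need Φ(δ − z_{0.01}) = 0.7, so δ = z_{0.01} + z_{0.30} = 2.326 + 0.524 = 2.851.
δ = d·√(n/2) ⇒ n = 2(δ/d)² = 2 × (2.851 / 0.2456)² = 269.43.
Round up to the next whole unit.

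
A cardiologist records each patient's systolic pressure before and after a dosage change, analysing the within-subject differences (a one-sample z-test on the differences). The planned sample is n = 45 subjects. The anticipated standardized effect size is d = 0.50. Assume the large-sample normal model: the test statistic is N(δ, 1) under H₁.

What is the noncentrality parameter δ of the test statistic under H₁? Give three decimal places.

The noncentrality parameter scales effect size by the design's sample-size factor: δ = d·√n = 0.50 × √45 = 3.3541

δ ≈ 3.354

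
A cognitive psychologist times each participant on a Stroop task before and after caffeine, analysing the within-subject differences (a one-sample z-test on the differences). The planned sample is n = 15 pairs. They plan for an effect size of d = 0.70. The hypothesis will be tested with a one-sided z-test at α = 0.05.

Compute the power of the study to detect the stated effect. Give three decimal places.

Power ≈ 0.857

Noncentrality parameter: δ = d·√n = 0.70 × √15 = 2.7111
One-sided α = 0.05 → critical value z_{0.05} = 1.645.
Power = Φ(δ − 1.645) = Φ(1.066) = 0.8568.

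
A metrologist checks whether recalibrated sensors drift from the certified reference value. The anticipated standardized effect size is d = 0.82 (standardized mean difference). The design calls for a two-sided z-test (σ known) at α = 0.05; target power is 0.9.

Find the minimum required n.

Set Φ(δ − 1.960) = 0.9; then δ − 1.960 = Φ⁻¹(0.9) = 1.282, giving δ = 3.242.
(Ignoring the negligible lower-tail rejection probability gives the usual closed-form inversion.)
δ = d·√n ⇒ n = (δ/d)² = (3.242 / 0.82)² = 15.63.
Round up to the next whole unit.

n = 16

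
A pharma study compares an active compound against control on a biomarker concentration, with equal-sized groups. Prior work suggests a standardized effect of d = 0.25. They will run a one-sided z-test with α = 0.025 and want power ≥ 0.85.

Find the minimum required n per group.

n = 288 per group

Set Φ(δ − 1.960) = 0.85; then δ − 1.960 = Φ⁻¹(0.85) = 1.036, giving δ = 2.996.
δ = d·√(n/2) ⇒ n = 2(δ/d)² = 2 × (2.996 / 0.25)² = 287.31.
Rounding up, n = 288 per group.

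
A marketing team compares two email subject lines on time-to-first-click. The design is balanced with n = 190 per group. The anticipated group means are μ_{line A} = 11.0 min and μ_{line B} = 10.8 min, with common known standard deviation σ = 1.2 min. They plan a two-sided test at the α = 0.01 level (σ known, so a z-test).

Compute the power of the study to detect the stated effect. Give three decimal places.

Standardized effect: d = |μ_{line A} − μ_{line B}| / σ = |11.0 − 10.8| / 1.2 = 0.1667
Noncentrality parameter: δ = d·√(n/2) = 0.1667 × √(190/2) = 1.6245
Critical value for a two-sided test at α = 0.01: z_{α/2} = 2.576.
Power = Φ(δ − 2.576) + Φ(−δ − 2.576) = Φ(-0.951) + Φ(-4.200) = 0.1707 + 0.0000 = 0.1707.

Power ≈ 0.171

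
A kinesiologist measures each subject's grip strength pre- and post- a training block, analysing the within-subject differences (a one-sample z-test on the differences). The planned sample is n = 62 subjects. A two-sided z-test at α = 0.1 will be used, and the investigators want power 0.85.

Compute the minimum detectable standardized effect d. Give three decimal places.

d ≈ 0.341

Required noncentrality: δ = z_{0.05} + z_{0.15} = 1.645 + 1.036 = 2.681.
(Lower-tail contribution to power is negligible for δ > 0.)
δ = d·√n ⇒ d = δ/√n = 2.681/√62 = 0.3405.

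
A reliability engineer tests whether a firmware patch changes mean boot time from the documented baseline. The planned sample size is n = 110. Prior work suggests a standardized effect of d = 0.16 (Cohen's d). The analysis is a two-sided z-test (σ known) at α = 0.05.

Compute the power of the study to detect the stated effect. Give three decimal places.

Noncentrality parameter: λ = d·√n = 0.16 × √110 = 1.6781
Critical value for a two-sided test at α = 0.05: z_{α/2} = 1.960.
Power = Φ(λ − 1.960) + Φ(−λ − 1.960) = Φ(-0.282) + Φ(-3.638) = 0.3890 + 0.0001 = 0.3892.

Power ≈ 0.389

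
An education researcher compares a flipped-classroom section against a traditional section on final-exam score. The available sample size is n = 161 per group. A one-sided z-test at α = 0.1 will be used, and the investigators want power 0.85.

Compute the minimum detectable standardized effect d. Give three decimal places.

d ≈ 0.258

Need Φ(δ − 1.282) = 0.85, so δ = 1.282 + 1.036 = 2.318.
δ = d·√(n/2) ⇒ d = δ/√(n/2) = 2.318/√(161/2) = 0.2584.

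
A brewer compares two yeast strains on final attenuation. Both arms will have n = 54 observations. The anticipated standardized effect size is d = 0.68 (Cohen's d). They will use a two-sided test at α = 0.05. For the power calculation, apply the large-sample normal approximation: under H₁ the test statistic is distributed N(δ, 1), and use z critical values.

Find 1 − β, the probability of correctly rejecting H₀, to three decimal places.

Noncentrality parameter: δ = d·√(n/2) = 0.68 × √(54/2) = 3.5334
Critical value for a two-sided test at α = 0.05: z_{α/2} = 1.960.
Power = Φ(δ − 1.960) + Φ(−δ − 1.960) = Φ(1.573) + Φ(-5.493) = 0.9422 + 0.0000 = 0.9422.

Power ≈ 0.942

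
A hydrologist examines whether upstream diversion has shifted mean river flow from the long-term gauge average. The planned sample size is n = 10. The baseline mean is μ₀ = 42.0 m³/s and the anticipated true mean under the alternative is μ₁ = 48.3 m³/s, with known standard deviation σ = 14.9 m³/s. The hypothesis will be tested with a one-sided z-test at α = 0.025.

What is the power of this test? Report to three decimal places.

Standardized effect: d = |μ₁ − μ₀| / σ = |48.3 − 42.0| / 14.9 = 0.4228
Noncentrality parameter: δ = d·√n = 0.4228 × √10 = 1.3371
Critical value for a one-sided test at α = 0.025: z_α = 1.960.
Power = Φ(δ − 1.960) = Φ(-0.623) = 0.2667.

Power ≈ 0.267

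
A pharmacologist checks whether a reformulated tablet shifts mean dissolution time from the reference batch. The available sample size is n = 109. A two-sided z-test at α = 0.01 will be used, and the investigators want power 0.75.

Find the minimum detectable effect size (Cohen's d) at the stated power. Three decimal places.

d ≈ 0.311

Required noncentrality: δ = z_{0.005} + z_{0.25} = 2.576 + 0.674 = 3.250.
(The second rejection-region term Φ(−δ − z_{α/2}) is negligible and dropped.)
δ = d·√n ⇒ d = δ/√n = 3.250/√109 = 0.3113.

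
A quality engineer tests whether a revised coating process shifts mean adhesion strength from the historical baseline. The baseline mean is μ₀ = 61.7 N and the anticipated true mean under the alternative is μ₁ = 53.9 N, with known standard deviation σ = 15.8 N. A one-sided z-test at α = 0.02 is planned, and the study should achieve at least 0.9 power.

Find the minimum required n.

n = 46

Standardized effect: d = |μ₁ − μ₀| / σ = |53.9 − 61.7| / 15.8 = 0.4937
For power 0.9 need Φ(δ − z_{0.02}) = 0.9, so δ = z_{0.02} + z_{0.10} = 2.054 + 1.282 = 3.335.
δ = d·√n ⇒ n = (δ/d)² = (3.335 / 0.4937)² = 45.65.
Round up to the next whole unit.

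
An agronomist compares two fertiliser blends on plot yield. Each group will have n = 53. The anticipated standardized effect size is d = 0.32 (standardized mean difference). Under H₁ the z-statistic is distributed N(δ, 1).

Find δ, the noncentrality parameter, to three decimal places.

δ ≈ 1.647

δ = d·√(n/2) = 0.32 × √(53/2) = 1.6473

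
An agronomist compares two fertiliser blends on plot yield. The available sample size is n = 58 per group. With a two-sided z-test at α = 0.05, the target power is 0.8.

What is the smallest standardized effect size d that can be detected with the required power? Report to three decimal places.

d ≈ 0.520

Required noncentrality: δ = z_{0.025} + z_{0.20} = 1.960 + 0.842 = 2.802.
(Lower-tail contribution to power is negligible for δ > 0.)
δ = d·√(n/2) ⇒ d = δ/√(n/2) = 2.802/√(58/2) = 0.5202.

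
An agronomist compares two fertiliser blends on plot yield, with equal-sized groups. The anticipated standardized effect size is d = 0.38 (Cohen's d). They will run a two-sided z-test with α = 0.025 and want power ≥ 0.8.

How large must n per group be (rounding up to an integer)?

n = 132 per group

For power 0.8 need Φ(δ − z_{0.0125}) = 0.8, so δ = z_{0.0125} + z_{0.20} = 2.241 + 0.842 = 3.083.
(For δ > 0 the lower-tail rejection region contributes negligibly to power, so the one-term inversion is standard.)
δ = d·√(n/2) ⇒ n = 2(δ/d)² = 2 × (3.083 / 0.38)² = 131.65.
Round up to the next whole unit.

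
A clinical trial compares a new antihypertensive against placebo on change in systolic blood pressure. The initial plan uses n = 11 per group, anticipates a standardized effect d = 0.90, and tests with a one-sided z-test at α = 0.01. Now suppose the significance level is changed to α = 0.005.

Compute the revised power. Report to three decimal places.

δ = d·√(n/2) = 0.90 × √(11/2) = 2.1107 (unchanged). New critical value: z_{0.005} = 2.576.
Revised power = P(Z > 2.576 − δ) = Φ(-0.465) = 0.3209.

Power ≈ 0.321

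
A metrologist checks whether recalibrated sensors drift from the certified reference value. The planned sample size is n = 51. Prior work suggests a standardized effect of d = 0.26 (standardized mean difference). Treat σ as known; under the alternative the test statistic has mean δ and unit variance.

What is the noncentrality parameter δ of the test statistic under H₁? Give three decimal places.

The noncentrality parameter scales effect size by the design's sample-size factor: δ = d·√n = 0.26 × √51 = 1.8568

δ ≈ 1.857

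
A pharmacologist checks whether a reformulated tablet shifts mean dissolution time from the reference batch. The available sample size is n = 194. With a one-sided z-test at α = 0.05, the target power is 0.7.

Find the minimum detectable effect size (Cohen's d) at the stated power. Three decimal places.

Required noncentrality: δ = z_{0.05} + z_{0.30} = 1.645 + 0.524 = 2.169.
δ = d·√n ⇒ d = δ/√n = 2.169/√194 = 0.1557.

d ≈ 0.156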